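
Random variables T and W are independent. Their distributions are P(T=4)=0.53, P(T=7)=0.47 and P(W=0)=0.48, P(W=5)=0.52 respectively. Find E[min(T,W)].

2.3244

E[min(T,W)] = Σ_t Σ_w min(t,w) · P(T=t)P(W=w)
 = 0·0.2544 + 4·0.2756 + 0·0.2256 + 5·0.2444
 = 0 + 1.1024 + 0 + 1.222
 = 2.3244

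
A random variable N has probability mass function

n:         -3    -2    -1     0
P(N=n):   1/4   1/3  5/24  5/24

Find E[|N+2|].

E[|N+2|] = Σ |n+2|·P(N=n)
 = 1·1/4 + 0·1/3 + 1·5/24 + 2·5/24
 = 1/4 + 0 + 5/24 + 5/12
 = 7/8

0.875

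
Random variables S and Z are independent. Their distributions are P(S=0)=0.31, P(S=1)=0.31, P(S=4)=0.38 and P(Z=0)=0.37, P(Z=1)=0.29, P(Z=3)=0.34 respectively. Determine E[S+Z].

3.14

E[S+Z] = Σ_s Σ_z (s+z) · P(S=s)P(Z=z)
 = 0·0.1147 + 1·0.0899 + 3·0.1054 + 1·0.1147 + 2·0.0899 + 4·0.1054 + 4·0.1406 + 5·0.1102 + 7·0.1292
 = 0 + 0.0899 + 0.3162 + 0.1147 + 0.1798 + 0.4216 + 0.5624 + 0.551 + 0.9044
 = 3.14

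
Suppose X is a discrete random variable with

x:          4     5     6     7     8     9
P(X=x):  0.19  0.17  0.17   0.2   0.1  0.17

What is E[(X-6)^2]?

3.06

E[(X-6)^2] = Σ (x-6)^2·P(X=x)
 = 4·0.19 + 1·0.17 + 0·0.17 + 1·0.2 + 4·0.1 + 9·0.17
 = 0.76 + 0.17 + 0 + 0.2 + 0.4 + 1.53
 = 3.06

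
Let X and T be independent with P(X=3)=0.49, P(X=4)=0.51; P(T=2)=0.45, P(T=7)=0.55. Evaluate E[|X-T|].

2.599

E[|X-T|] = Σ_x Σ_t |x-t| · P(X=x)P(T=t)
 = 1·0.2205 + 4·0.2695 + 2·0.2295 + 3·0.2805
 = 0.2205 + 1.078 + 0.459 + 0.8415
 = 2.599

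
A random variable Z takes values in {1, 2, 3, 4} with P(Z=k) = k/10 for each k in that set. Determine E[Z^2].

E[Z^2] = Σ z^2·P(Z=z)
 = 1·1/10 + 4·1/5 + 9·3/10 + 16·2/5
 = 1/10 + 4/5 + 27/10 + 32/5
 = 10

10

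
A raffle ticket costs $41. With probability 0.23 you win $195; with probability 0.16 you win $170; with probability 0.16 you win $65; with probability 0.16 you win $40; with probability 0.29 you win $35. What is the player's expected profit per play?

58

E[payout] = 195·0.23 + 170·0.16 + 65·0.16 + 40·0.16 + 35·0.29
 = 44.85 + 27.2 + 10.4 + 6.4 + 10.15
 = 99
Net = 99 - 41 = 58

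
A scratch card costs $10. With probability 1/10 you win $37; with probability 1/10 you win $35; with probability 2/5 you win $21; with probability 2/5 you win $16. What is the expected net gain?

12

E[payout] = 37·1/10 + 35·1/10 + 21·2/5 + 16·2/5
 = 37/10 + 7/2 + 42/5 + 32/5
 = 22
Net = 22 - 10 = 12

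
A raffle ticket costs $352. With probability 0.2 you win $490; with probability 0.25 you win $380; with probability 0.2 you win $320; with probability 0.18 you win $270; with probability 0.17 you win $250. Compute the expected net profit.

E[payout] = 490·0.2 + 380·0.25 + 320·0.2 + 270·0.18 + 250·0.17
 = 98 + 95 + 64 + 48.6 + 42.5
 = 348.1
Net = 348.1 - 352 = -3.9

-3.9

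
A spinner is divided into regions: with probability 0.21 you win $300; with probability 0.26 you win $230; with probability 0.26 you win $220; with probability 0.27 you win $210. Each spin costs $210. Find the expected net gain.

26.7

E[payout] = 300·0.21 + 230·0.26 + 220·0.26 + 210·0.27
 = 63 + 59.8 + 57.2 + 56.7
 = 236.7
Net = 236.7 - 210 = 26.7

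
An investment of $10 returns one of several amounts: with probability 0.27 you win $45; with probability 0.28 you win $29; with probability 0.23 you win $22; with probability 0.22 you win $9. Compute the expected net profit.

17.31

E[payout] = 45·0.27 + 29·0.28 + 22·0.23 + 9·0.22
 = 12.15 + 8.12 + 5.06 + 1.98
 = 27.31
Net = 27.31 - 10 = 17.31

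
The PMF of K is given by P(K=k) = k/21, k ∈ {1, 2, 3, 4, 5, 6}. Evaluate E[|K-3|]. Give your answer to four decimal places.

E[|K-3|] = Σ |k-3|·P(K=k)
 = 2·1/21 + 1·2/21 + 0·1/7 + 1·4/21 + 2·5/21 + 3·2/7
 = 2/21 + 2/21 + 0 + 4/21 + 10/21 + 6/7
 = 12/7

1.7143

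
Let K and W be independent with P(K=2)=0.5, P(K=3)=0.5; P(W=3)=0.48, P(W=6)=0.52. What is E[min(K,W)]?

2.5

E[min(K,W)] = Σ_k Σ_w min(k,w) · P(K=k)P(W=w)
 = 2·0.24 + 2·0.26 + 3·0.24 + 3·0.26
 = 0.48 + 0.52 + 0.72 + 0.78
 = 2.5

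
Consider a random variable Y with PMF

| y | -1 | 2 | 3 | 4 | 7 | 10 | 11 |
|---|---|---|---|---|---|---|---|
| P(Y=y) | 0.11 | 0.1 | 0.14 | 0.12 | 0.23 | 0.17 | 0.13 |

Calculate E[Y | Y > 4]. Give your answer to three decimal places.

P(Y > 4) = 0.23 + 0.17 + 0.13 = 0.53.
E[Y | Y > 4] = [7·0.23 + 10·0.17 + 11·0.13] / 0.53
 = 4.74 / 0.53
 = 474/53

8.943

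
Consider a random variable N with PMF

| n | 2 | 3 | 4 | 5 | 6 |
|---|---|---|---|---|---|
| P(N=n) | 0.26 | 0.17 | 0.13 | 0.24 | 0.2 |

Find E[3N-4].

7.85

E[3N-4] = Σ (3n-4)·P(N=n)
 = 2·0.26 + 5·0.17 + 8·0.13 + 11·0.24 + 14·0.2
 = 0.52 + 0.85 + 1.04 + 2.64 + 2.8
 = 7.85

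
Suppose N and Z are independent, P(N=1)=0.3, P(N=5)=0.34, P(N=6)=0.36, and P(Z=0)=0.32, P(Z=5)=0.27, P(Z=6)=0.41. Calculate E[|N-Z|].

2.5068

E[|N-Z|] = Σ_n Σ_z |n-z| · P(N=n)P(Z=z)
 = 1·0.096 + 4·0.081 + 5·0.123 + 5·0.1088 + 0·0.0918 + 1·0.1394 + 6·0.1152 + 1·0.0972 + 0·0.1476
 = 0.096 + 0.324 + 0.615 + 0.544 + 0 + 0.1394 + 0.6912 + 0.0972 + 0
 = 2.5068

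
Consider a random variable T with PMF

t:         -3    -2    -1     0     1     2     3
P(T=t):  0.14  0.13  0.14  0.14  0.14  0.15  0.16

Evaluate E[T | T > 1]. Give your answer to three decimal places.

2.516

P(T > 1) = 0.15 + 0.16 = 0.31.
E[T | T > 1] = [2·0.15 + 3·0.16] / 0.31
 = 0.78 / 0.31
 = 78/31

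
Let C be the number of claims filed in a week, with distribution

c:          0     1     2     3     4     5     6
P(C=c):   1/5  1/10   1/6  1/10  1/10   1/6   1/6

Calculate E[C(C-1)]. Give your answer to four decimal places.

10.4667

E[C(C-1)] = Σ c(c-1)·P(C=c)
 = 0·1/5 + 0·1/10 + 2·1/6 + 6·1/10 + 12·1/10 + 20·1/6 + 30·1/6
 = 0 + 0 + 1/3 + 3/5 + 6/5 + 10/3 + 5
 = 157/15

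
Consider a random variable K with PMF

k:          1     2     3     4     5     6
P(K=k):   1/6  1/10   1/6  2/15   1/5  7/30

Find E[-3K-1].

E[-3K-1] = Σ (-3k-1)·P(K=k)
 = (-4)·1/6 + (-7)·1/10 + (-10)·1/6 + (-13)·2/15 + (-16)·1/5 + (-19)·7/30
 = (-2/3) + (-7/10) + (-5/3) + (-26/15) + (-16/5) + (-133/30)
 = -62/5

-12.4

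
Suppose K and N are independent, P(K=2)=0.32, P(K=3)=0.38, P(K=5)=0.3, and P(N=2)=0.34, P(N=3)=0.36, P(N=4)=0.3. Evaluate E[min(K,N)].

2.5388

E[min(K,N)] = Σ_k Σ_n min(k,n) · P(K=k)P(N=n)
 = 2·0.1088 + 2·0.1152 + 2·0.096 + 2·0.1292 + 3·0.1368 + 3·0.114 + 2·0.102 + 3·0.108 + 4·0.09
 = 0.2176 + 0.2304 + 0.192 + 0.2584 + 0.4104 + 0.342 + 0.204 + 0.324 + 0.36
 = 2.5388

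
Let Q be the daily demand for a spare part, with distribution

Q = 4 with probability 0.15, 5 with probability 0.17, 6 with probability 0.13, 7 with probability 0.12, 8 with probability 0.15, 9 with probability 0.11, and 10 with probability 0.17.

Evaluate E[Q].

6.96

E[Q] = Σ q·P(Q=q)
 = 4·0.15 + 5·0.17 + 6·0.13 + 7·0.12 + 8·0.15 + 9·0.11 + 10·0.17
 = 0.6 + 0.85 + 0.78 + 0.84 + 1.2 + 0.99 + 1.7
 = 6.96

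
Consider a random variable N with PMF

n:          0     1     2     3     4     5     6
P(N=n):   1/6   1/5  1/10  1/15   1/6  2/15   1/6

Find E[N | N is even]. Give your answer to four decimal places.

P(N is even) = 1/6 + 1/10 + 1/6 + 1/6 = 3/5.
E[N | N is even] = [0·1/6 + 2·1/10 + 4·1/6 + 6·1/6] / (3/5)
 = 28/15 / (3/5)
 = 28/9

3.1111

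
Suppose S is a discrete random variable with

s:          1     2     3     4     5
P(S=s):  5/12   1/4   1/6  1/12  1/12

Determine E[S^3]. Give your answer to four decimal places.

E[S^3] = Σ s^3·P(S=s)
 = 1·5/12 + 8·1/4 + 27·1/6 + 64·1/12 + 125·1/12
 = 5/12 + 2 + 9/2 + 16/3 + 125/12
 = 68/3

22.6667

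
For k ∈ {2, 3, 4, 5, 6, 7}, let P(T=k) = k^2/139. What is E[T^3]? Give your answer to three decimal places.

208.683

E[T^3] = Σ t^3·P(T=t)
 = 8·4/139 + 27·9/139 + 64·16/139 + 125·25/139 + 216·36/139 + 343·49/139
 = 32/139 + 243/139 + 1024/139 + 3125/139 + 7776/139 + 16807/139
 = 29007/139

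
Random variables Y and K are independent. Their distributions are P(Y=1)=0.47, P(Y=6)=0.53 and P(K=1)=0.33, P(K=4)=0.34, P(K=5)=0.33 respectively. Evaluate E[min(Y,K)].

E[min(Y,K)] = Σ_y Σ_k min(y,k) · P(Y=y)P(K=k)
 = 1·0.1551 + 1·0.1598 + 1·0.1551 + 1·0.1749 + 4·0.1802 + 5·0.1749
 = 0.1551 + 0.1598 + 0.1551 + 0.1749 + 0.7208 + 0.8745
 = 2.2402

2.2402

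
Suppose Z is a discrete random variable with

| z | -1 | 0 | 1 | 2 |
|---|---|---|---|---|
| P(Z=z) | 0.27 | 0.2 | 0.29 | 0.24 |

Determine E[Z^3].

1.94

E[Z^3] = Σ z^3·P(Z=z)
 = (-1)·0.27 + 0·0.2 + 1·0.29 + 8·0.24
 = (-0.27) + 0 + 0.29 + 1.92
 = 1.94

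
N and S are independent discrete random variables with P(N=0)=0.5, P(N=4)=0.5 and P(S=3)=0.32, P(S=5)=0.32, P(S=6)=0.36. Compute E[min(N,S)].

E[min(N,S)] = Σ_n Σ_s min(n,s) · P(N=n)P(S=s)
 = 0·0.16 + 0·0.16 + 0·0.18 + 3·0.16 + 4·0.16 + 4·0.18
 = 0 + 0 + 0 + 0.48 + 0.64 + 0.72
 = 1.84

1.84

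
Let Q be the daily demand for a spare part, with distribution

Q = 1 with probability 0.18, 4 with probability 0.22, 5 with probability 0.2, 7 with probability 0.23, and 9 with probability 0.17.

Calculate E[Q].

E[Q] = Σ q·P(Q=q)
 = 1·0.18 + 4·0.22 + 5·0.2 + 7·0.23 + 9·0.17
 = 0.18 + 0.88 + 1 + 1.61 + 1.53
 = 5.2

5.2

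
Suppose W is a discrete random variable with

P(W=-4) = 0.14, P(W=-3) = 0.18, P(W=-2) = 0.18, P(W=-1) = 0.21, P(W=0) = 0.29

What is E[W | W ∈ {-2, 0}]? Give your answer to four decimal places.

P(W ∈ {-2, 0}) = 0.18 + 0.29 = 0.47.
E[W | W ∈ {-2, 0}] = [(-2)·0.18 + 0·0.29] / 0.47
 = -0.36 / 0.47
 = -36/47

-0.7660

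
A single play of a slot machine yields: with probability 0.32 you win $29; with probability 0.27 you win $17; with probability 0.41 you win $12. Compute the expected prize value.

E[payout] = 29·0.32 + 17·0.27 + 12·0.41
 = 9.28 + 4.59 + 4.92
 = 18.79

18.79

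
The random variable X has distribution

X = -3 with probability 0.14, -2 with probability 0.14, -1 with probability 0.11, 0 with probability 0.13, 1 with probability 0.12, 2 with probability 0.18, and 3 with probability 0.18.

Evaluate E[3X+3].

E[3X+3] = Σ (3x+3)·P(X=x)
 = (-6)·0.14 + (-3)·0.14 + 0·0.11 + 3·0.13 + 6·0.12 + 9·0.18 + 12·0.18
 = (-0.84) + (-0.42) + 0 + 0.39 + 0.72 + 1.62 + 2.16
 = 3.63

3.63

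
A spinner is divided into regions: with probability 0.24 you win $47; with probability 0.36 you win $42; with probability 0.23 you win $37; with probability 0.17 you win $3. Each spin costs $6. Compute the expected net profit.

29.42

E[payout] = 47·0.24 + 42·0.36 + 37·0.23 + 3·0.17
 = 11.28 + 15.12 + 8.51 + 0.51
 = 35.42
Net = 35.42 - 6 = 29.42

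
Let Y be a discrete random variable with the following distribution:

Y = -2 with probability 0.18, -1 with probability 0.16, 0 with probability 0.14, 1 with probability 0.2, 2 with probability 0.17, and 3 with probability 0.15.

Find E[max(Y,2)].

E[max(Y,2)] = Σ max(y,2)·P(Y=y)
 = 2·0.18 + 2·0.16 + 2·0.14 + 2·0.2 + 2·0.17 + 3·0.15
 = 0.36 + 0.32 + 0.28 + 0.4 + 0.34 + 0.45
 = 2.15

2.15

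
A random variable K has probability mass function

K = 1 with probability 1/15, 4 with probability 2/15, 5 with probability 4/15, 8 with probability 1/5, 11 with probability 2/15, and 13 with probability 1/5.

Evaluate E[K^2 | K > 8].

149.8

P(K > 8) = 2/15 + 1/5 = 1/3.
E[K^2 | K > 8] = [121·2/15 + 169·1/5] / (1/3)
 = 749/15 / (1/3)
 = 749/5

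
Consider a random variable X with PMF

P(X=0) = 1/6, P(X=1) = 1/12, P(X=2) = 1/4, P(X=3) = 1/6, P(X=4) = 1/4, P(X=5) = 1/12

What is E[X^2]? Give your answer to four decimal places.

E[X^2] = Σ x^2·P(X=x)
 = 0·1/6 + 1·1/12 + 4·1/4 + 9·1/6 + 16·1/4 + 25·1/12
 = 0 + 1/12 + 1 + 3/2 + 4 + 25/12
 = 26/3

8.6667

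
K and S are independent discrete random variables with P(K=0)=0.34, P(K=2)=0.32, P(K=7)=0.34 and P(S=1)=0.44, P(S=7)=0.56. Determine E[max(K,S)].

E[max(K,S)] = Σ_k Σ_s max(k,s) · P(K=k)P(S=s)
 = 1·0.1496 + 7·0.1904 + 2·0.1408 + 7·0.1792 + 7·0.1496 + 7·0.1904
 = 0.1496 + 1.3328 + 0.2816 + 1.2544 + 1.0472 + 1.3328
 = 5.3984

5.3984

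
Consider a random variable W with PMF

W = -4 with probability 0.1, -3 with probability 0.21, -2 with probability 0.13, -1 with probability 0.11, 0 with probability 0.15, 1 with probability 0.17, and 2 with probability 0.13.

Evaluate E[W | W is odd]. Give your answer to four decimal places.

P(W is odd) = 0.21 + 0.11 + 0.17 = 0.49.
E[W | W is odd] = [(-3)·0.21 + (-1)·0.11 + 1·0.17] / 0.49
 = -0.57 / 0.49
 = -57/49

-1.1633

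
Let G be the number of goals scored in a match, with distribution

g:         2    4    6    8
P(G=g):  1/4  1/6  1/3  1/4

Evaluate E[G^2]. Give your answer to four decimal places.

31.6667

E[G^2] = Σ g^2·P(G=g)
 = 4·1/4 + 16·1/6 + 36·1/3 + 64·1/4
 = 1 + 8/3 + 12 + 16
 = 95/3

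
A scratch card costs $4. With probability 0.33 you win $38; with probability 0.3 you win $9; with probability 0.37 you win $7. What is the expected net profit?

13.83

E[payout] = 38·0.33 + 9·0.3 + 7·0.37
 = 12.54 + 2.7 + 2.59
 = 17.83
Net = 17.83 - 4 = 13.83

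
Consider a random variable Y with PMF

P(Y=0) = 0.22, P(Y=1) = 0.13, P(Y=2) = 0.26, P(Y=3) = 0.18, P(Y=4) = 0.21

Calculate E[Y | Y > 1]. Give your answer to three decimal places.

P(Y > 1) = 0.26 + 0.18 + 0.21 = 0.65.
E[Y | Y > 1] = [2·0.26 + 3·0.18 + 4·0.21] / 0.65
 = 1.9 / 0.65
 = 38/13

2.923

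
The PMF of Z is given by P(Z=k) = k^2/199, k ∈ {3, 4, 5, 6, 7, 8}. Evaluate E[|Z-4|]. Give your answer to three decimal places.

2.558

E[|Z-4|] = Σ |z-4|·P(Z=z)
 = 1·9/199 + 0·16/199 + 1·25/199 + 2·36/199 + 3·49/199 + 4·64/199
 = 9/199 + 0 + 25/199 + 72/199 + 147/199 + 256/199
 = 509/199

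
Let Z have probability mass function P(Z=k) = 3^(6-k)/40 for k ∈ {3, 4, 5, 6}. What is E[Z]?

3.45

E[Z] = Σ z·P(Z=z)
 = 3·27/40 + 4·9/40 + 5·3/40 + 6·1/40
 = 81/40 + 9/10 + 3/8 + 3/20
 = 69/20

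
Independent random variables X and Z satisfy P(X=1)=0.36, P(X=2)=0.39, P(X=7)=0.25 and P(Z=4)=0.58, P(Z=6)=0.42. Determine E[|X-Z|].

3.03

E[|X-Z|] = Σ_x Σ_z |x-z| · P(X=x)P(Z=z)
 = 3·0.2088 + 5·0.1512 + 2·0.2262 + 4·0.1638 + 3·0.145 + 1·0.105
 = 0.6264 + 0.756 + 0.4524 + 0.6552 + 0.435 + 0.105
 = 3.03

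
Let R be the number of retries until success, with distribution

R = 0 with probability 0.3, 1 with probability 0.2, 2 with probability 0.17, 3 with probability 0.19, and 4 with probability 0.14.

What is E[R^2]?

E[R^2] = Σ r^2·P(R=r)
 = 0·0.3 + 1·0.2 + 4·0.17 + 9·0.19 + 16·0.14
 = 0 + 0.2 + 0.68 + 1.71 + 2.24
 = 4.83

4.83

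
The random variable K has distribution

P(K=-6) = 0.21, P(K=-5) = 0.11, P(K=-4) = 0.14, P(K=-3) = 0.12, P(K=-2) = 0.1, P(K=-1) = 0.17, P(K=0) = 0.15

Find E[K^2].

E[K^2] = Σ k^2·P(K=k)
 = 36·0.21 + 25·0.11 + 16·0.14 + 9·0.12 + 4·0.1 + 1·0.17 + 0·0.15
 = 7.56 + 2.75 + 2.24 + 1.08 + 0.4 + 0.17 + 0
 = 14.2

14.2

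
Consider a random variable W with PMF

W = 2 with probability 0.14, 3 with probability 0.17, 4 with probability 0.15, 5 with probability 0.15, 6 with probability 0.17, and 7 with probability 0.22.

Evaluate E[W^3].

E[W^3] = Σ w^3·P(W=w)
 = 8·0.14 + 27·0.17 + 64·0.15 + 125·0.15 + 216·0.17 + 343·0.22
 = 1.12 + 4.59 + 9.6 + 18.75 + 36.72 + 75.46
 = 146.24

146.24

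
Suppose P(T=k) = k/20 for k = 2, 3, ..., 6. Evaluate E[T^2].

22

E[T^2] = Σ t^2·P(T=t)
 = 4·1/10 + 9·3/20 + 16·1/5 + 25·1/4 + 36·3/10
 = 2/5 + 27/20 + 16/5 + 25/4 + 54/5
 = 22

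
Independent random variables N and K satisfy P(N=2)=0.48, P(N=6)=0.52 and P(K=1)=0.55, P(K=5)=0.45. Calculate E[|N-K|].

2.576

E[|N-K|] = Σ_n Σ_k |n-k| · P(N=n)P(K=k)
 = 1·0.264 + 3·0.216 + 5·0.286 + 1·0.234
 = 0.264 + 0.648 + 1.43 + 0.234
 = 2.576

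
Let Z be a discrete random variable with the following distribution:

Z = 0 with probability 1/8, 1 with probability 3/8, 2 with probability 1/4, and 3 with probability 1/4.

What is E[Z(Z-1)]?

2

E[Z(Z-1)] = Σ z(z-1)·P(Z=z)
 = 0·1/8 + 0·3/8 + 2·1/4 + 6·1/4
 = 0 + 0 + 1/2 + 3/2
 = 2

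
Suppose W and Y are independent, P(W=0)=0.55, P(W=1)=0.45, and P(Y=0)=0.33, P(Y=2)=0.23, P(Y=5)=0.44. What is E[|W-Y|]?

2.507

E[|W-Y|] = Σ_w Σ_y |w-y| · P(W=w)P(Y=y)
 = 0·0.1815 + 2·0.1265 + 5·0.242 + 1·0.1485 + 1·0.1035 + 4·0.198
 = 0 + 0.253 + 1.21 + 0.1485 + 0.1035 + 0.792
 = 2.507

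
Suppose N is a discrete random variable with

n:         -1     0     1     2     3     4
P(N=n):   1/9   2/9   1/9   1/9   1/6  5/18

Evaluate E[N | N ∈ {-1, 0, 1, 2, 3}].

P(N ∈ {-1, 0, 1, 2, 3}) = 1/9 + 2/9 + 1/9 + 1/9 + 1/6 = 13/18.
E[N | N ∈ {-1, 0, 1, 2, 3}] = [(-1)·1/9 + 0·2/9 + 1·1/9 + 2·1/9 + 3·1/6] / (13/18)
 = 13/18 / (13/18)
 = 1

1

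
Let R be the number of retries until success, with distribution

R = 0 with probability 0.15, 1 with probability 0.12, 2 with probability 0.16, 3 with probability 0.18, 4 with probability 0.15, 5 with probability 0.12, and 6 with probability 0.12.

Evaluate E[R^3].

56.78

E[R^3] = Σ r^3·P(R=r)
 = 0·0.15 + 1·0.12 + 8·0.16 + 27·0.18 + 64·0.15 + 125·0.12 + 216·0.12
 = 0 + 0.12 + 1.28 + 4.86 + 9.6 + 15 + 25.92
 = 56.78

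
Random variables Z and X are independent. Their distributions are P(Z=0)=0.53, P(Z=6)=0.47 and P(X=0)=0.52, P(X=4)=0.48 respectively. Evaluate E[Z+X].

4.74

E[Z+X] = Σ_z Σ_x (z+x) · P(Z=z)P(X=x)
 = 0·0.2756 + 4·0.2544 + 6·0.2444 + 10·0.2256
 = 0 + 1.0176 + 1.4664 + 2.256
 = 4.74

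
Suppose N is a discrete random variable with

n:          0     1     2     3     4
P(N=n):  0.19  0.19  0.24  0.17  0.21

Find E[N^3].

E[N^3] = Σ n^3·P(N=n)
 = 0·0.19 + 1·0.19 + 8·0.24 + 27·0.17 + 64·0.21
 = 0 + 0.19 + 1.92 + 4.59 + 13.44
 = 20.14

20.14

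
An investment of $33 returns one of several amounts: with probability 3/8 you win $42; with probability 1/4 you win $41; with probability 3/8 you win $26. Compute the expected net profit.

2.75

E[payout] = 42·3/8 + 41·1/4 + 26·3/8
 = 63/4 + 41/4 + 39/4
 = 143/4
Net = 143/4 - 33 = 11/4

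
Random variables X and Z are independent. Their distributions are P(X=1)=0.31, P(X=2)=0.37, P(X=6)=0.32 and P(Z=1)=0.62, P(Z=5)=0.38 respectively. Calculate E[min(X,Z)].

1.627

E[min(X,Z)] = Σ_x Σ_z min(x,z) · P(X=x)P(Z=z)
 = 1·0.1922 + 1·0.1178 + 1·0.2294 + 2·0.1406 + 1·0.1984 + 5·0.1216
 = 0.1922 + 0.1178 + 0.2294 + 0.2812 + 0.1984 + 0.608
 = 1.627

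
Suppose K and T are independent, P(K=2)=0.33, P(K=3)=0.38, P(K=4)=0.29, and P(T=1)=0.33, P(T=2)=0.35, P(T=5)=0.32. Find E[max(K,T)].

E[max(K,T)] = Σ_k Σ_t max(k,t) · P(K=k)P(T=t)
 = 2·0.1089 + 2·0.1155 + 5·0.1056 + 3·0.1254 + 3·0.133 + 5·0.1216 + 4·0.0957 + 4·0.1015 + 5·0.0928
 = 0.2178 + 0.231 + 0.528 + 0.3762 + 0.399 + 0.608 + 0.3828 + 0.406 + 0.464
 = 3.6128

3.6128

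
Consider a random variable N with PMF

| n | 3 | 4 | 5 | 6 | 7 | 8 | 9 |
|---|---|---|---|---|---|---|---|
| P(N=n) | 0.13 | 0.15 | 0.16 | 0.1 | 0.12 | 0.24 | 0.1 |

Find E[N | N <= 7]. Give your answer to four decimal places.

4.8939

P(N <= 7) = 0.13 + 0.15 + 0.16 + 0.1 + 0.12 = 0.66.
E[N | N <= 7] = [3·0.13 + 4·0.15 + 5·0.16 + 6·0.1 + 7·0.12] / 0.66
 = 3.23 / 0.66
 = 323/66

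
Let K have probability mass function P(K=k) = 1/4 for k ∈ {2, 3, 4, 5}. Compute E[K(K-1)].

10

E[K(K-1)] = Σ k(k-1)·P(K=k)
 = 2·1/4 + 6·1/4 + 12·1/4 + 20·1/4
 = 1/2 + 3/2 + 3 + 5
 = 10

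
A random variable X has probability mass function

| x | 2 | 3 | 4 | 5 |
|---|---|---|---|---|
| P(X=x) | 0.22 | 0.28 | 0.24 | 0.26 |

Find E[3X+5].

15.62

E[3X+5] = Σ (3x+5)·P(X=x)
 = 11·0.22 + 14·0.28 + 17·0.24 + 20·0.26
 = 2.42 + 3.92 + 4.08 + 5.2
 = 15.62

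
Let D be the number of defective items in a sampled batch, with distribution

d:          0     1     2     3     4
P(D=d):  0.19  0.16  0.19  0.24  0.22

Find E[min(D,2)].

1.46

E[min(D,2)] = Σ min(d,2)·P(D=d)
 = 0·0.19 + 1·0.16 + 2·0.19 + 2·0.24 + 2·0.22
 = 0 + 0.16 + 0.38 + 0.48 + 0.44
 = 1.46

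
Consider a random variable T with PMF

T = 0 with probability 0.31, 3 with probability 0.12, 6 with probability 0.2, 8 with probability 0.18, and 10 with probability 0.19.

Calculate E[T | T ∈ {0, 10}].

P(T ∈ {0, 10}) = 0.31 + 0.19 = 0.5.
E[T | T ∈ {0, 10}] = [0·0.31 + 10·0.19] / 0.5
 = 1.9 / 0.5
 = 19/5

3.8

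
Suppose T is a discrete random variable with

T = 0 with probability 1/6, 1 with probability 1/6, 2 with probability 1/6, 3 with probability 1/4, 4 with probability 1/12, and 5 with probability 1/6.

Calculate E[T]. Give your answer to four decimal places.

2.4167

E[T] = Σ t·P(T=t)
 = 0·1/6 + 1·1/6 + 2·1/6 + 3·1/4 + 4·1/12 + 5·1/6
 = 0 + 1/6 + 1/3 + 3/4 + 1/3 + 5/6
 = 29/12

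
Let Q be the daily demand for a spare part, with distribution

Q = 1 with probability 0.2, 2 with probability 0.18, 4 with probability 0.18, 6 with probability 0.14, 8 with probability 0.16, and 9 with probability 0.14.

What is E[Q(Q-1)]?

25.76

E[Q(Q-1)] = Σ q(q-1)·P(Q=q)
 = 0·0.2 + 2·0.18 + 12·0.18 + 30·0.14 + 56·0.16 + 72·0.14
 = 0 + 0.36 + 2.16 + 4.2 + 8.96 + 10.08
 = 25.76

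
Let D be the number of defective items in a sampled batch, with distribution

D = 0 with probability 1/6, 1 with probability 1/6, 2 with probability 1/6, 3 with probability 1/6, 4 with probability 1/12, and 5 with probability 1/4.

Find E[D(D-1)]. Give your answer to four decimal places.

E[D(D-1)] = Σ d(d-1)·P(D=d)
 = 0·1/6 + 0·1/6 + 2·1/6 + 6·1/6 + 12·1/12 + 20·1/4
 = 0 + 0 + 1/3 + 1 + 1 + 5
 = 22/3

7.3333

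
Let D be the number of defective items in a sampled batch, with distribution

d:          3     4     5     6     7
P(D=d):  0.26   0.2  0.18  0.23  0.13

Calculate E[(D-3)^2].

5.07

E[(D-3)^2] = Σ (d-3)^2·P(D=d)
 = 0·0.26 + 1·0.2 + 4·0.18 + 9·0.23 + 16·0.13
 = 0 + 0.2 + 0.72 + 2.07 + 2.08
 = 5.07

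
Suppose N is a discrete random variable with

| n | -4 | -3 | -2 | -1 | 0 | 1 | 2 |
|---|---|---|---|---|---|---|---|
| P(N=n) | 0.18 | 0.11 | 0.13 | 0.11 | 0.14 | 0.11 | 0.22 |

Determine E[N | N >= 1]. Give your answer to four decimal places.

P(N >= 1) = 0.11 + 0.22 = 0.33.
E[N | N >= 1] = [1·0.11 + 2·0.22] / 0.33
 = 0.55 / 0.33
 = 5/3

1.6667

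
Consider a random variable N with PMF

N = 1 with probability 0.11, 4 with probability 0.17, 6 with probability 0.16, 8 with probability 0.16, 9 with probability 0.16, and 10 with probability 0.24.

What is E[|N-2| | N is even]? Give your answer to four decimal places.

5.2877

P(N is even) = 0.17 + 0.16 + 0.16 + 0.24 = 0.73.
E[|N-2| | N is even] = [2·0.17 + 4·0.16 + 6·0.16 + 8·0.24] / 0.73
 = 3.86 / 0.73
 = 386/73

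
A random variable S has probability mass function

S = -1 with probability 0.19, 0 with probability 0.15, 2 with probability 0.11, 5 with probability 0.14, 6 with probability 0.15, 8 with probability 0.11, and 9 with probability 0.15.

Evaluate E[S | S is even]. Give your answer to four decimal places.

P(S is even) = 0.15 + 0.11 + 0.15 + 0.11 = 0.52.
E[S | S is even] = [0·0.15 + 2·0.11 + 6·0.15 + 8·0.11] / 0.52
 = 2 / 0.52
 = 50/13

3.8462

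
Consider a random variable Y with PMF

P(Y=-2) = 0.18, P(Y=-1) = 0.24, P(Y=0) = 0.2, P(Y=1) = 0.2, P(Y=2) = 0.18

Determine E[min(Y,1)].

E[min(Y,1)] = Σ min(y,1)·P(Y=y)
 = (-2)·0.18 + (-1)·0.24 + 0·0.2 + 1·0.2 + 1·0.18
 = (-0.36) + (-0.24) + 0 + 0.2 + 0.18
 = -0.22

-0.22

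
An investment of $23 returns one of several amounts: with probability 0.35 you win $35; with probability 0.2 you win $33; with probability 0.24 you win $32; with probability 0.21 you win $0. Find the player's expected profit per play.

3.53

E[payout] = 35·0.35 + 33·0.2 + 32·0.24 + 0·0.21
 = 12.25 + 6.6 + 7.68 + 0
 = 26.53
Net = 26.53 - 23 = 3.53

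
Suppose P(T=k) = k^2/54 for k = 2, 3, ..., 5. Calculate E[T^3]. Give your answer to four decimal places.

81.9259

E[T^3] = Σ t^3·P(T=t)
 = 8·2/27 + 27·1/6 + 64·8/27 + 125·25/54
 = 16/27 + 9/2 + 512/27 + 3125/54
 = 2212/27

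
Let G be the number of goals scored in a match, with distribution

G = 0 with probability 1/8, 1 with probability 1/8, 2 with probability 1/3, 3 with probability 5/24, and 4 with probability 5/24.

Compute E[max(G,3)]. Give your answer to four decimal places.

E[max(G,3)] = Σ max(g,3)·P(G=g)
 = 3·1/8 + 3·1/8 + 3·1/3 + 3·5/24 + 4·5/24
 = 3/8 + 3/8 + 1 + 5/8 + 5/6
 = 77/24

3.2083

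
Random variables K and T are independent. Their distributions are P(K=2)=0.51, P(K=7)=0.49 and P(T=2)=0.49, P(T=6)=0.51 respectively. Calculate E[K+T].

8.49

E[K+T] = Σ_k Σ_t (k+t) · P(K=k)P(T=t)
 = 4·0.2499 + 8·0.2601 + 9·0.2401 + 13·0.2499
 = 0.9996 + 2.0808 + 2.1609 + 3.2487
 = 8.49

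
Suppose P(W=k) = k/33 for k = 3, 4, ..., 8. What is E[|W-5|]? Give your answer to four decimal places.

1.6364

E[|W-5|] = Σ |w-5|·P(W=w)
 = 2·1/11 + 1·4/33 + 0·5/33 + 1·2/11 + 2·7/33 + 3·8/33
 = 2/11 + 4/33 + 0 + 2/11 + 14/33 + 8/11
 = 18/11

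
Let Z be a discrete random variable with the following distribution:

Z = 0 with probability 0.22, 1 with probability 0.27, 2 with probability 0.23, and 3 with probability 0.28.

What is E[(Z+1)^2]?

7.85

E[(Z+1)^2] = Σ (z+1)^2·P(Z=z)
 = 1·0.22 + 4·0.27 + 9·0.23 + 16·0.28
 = 0.22 + 1.08 + 2.07 + 4.48
 = 7.85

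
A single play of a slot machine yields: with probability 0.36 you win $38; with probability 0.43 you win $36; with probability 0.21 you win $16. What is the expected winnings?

E[payout] = 38·0.36 + 36·0.43 + 16·0.21
 = 13.68 + 15.48 + 3.36
 = 32.52

32.52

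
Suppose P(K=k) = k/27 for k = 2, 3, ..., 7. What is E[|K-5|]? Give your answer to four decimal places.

E[|K-5|] = Σ |k-5|·P(K=k)
 = 3·2/27 + 2·1/9 + 1·4/27 + 0·5/27 + 1·2/9 + 2·7/27
 = 2/9 + 2/9 + 4/27 + 0 + 2/9 + 14/27
 = 4/3

1.3333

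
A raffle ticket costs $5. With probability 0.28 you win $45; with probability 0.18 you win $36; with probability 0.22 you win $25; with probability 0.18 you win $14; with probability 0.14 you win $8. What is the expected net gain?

23.22

E[payout] = 45·0.28 + 36·0.18 + 25·0.22 + 14·0.18 + 8·0.14
 = 12.6 + 6.48 + 5.5 + 2.52 + 1.12
 = 28.22
Net = 28.22 - 5 = 23.22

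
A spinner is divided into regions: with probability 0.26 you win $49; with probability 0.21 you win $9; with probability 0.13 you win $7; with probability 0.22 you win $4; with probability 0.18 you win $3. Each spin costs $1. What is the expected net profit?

E[payout] = 49·0.26 + 9·0.21 + 7·0.13 + 4·0.22 + 3·0.18
 = 12.74 + 1.89 + 0.91 + 0.88 + 0.54
 = 16.96
Net = 16.96 - 1 = 15.96

15.96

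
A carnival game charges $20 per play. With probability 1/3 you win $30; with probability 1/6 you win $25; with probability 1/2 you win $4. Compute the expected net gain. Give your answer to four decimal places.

-3.8333

E[payout] = 30·1/3 + 25·1/6 + 4·1/2
 = 10 + 25/6 + 2
 = 97/6
Net = 97/6 - 20 = -23/6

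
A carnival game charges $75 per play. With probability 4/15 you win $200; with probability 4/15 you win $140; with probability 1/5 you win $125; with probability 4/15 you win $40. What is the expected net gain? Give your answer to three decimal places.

E[payout] = 200·4/15 + 140·4/15 + 125·1/5 + 40·4/15
 = 160/3 + 112/3 + 25 + 32/3
 = 379/3
Net = 379/3 - 75 = 154/3

51.333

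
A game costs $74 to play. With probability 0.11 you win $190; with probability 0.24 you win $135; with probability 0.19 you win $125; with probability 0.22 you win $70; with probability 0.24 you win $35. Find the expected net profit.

26.85

E[payout] = 190·0.11 + 135·0.24 + 125·0.19 + 70·0.22 + 35·0.24
 = 20.9 + 32.4 + 23.75 + 15.4 + 8.4
 = 100.85
Net = 100.85 - 74 = 26.85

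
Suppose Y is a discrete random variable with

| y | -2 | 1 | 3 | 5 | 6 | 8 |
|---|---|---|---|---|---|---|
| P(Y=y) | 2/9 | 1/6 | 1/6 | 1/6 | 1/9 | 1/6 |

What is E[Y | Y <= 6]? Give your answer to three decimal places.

2.067

P(Y <= 6) = 2/9 + 1/6 + 1/6 + 1/6 + 1/9 = 5/6.
E[Y | Y <= 6] = [(-2)·2/9 + 1·1/6 + 3·1/6 + 5·1/6 + 6·1/9] / (5/6)
 = 31/18 / (5/6)
 = 31/15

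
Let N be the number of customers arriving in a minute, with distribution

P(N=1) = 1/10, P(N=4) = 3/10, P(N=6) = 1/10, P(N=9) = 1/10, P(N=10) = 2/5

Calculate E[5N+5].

E[5N+5] = Σ (5n+5)·P(N=n)
 = 10·1/10 + 25·3/10 + 35·1/10 + 50·1/10 + 55·2/5
 = 1 + 15/2 + 7/2 + 5 + 22
 = 39

39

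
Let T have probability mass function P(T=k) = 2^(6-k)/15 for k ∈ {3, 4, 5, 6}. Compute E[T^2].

14.8

E[T^2] = Σ t^2·P(T=t)
 = 9·8/15 + 16·4/15 + 25·2/15 + 36·1/15
 = 24/5 + 64/15 + 10/3 + 12/5
 = 74/5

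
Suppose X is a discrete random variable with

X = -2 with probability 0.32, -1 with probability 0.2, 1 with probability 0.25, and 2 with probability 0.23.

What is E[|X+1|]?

1.51

E[|X+1|] = Σ |x+1|·P(X=x)
 = 1·0.32 + 0·0.2 + 2·0.25 + 3·0.23
 = 0.32 + 0 + 0.5 + 0.69
 = 1.51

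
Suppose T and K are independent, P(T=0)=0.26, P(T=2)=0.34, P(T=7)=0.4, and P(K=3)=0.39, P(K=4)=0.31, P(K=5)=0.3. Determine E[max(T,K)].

5.146

E[max(T,K)] = Σ_t Σ_k max(t,k) · P(T=t)P(K=k)
 = 3·0.1014 + 4·0.0806 + 5·0.078 + 3·0.1326 + 4·0.1054 + 5·0.102 + 7·0.156 + 7·0.124 + 7·0.12
 = 0.3042 + 0.3224 + 0.39 + 0.3978 + 0.4216 + 0.51 + 1.092 + 0.868 + 0.84
 = 5.146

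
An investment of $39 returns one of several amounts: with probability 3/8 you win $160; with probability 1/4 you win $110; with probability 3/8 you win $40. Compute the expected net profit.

E[payout] = 160·3/8 + 110·1/4 + 40·3/8
 = 60 + 55/2 + 15
 = 205/2
Net = 205/2 - 39 = 127/2

63.5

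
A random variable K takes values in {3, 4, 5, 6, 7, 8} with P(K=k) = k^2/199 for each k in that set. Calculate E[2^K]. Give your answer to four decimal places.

131.0955

E[2^K] = Σ 2^k·P(K=k)
 = 8·9/199 + 16·16/199 + 32·25/199 + 64·36/199 + 128·49/199 + 256·64/199
 = 72/199 + 256/199 + 800/199 + 2304/199 + 6272/199 + 16384/199
 = 26088/199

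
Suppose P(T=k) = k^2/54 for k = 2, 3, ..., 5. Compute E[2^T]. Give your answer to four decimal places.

E[2^T] = Σ 2^t·P(T=t)
 = 4·2/27 + 8·1/6 + 16·8/27 + 32·25/54
 = 8/27 + 4/3 + 128/27 + 400/27
 = 572/27

21.1852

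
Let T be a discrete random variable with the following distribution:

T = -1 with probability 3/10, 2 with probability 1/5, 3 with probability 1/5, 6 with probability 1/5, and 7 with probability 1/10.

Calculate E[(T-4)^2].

E[(T-4)^2] = Σ (t-4)^2·P(T=t)
 = 25·3/10 + 4·1/5 + 1·1/5 + 4·1/5 + 9·1/10
 = 15/2 + 4/5 + 1/5 + 4/5 + 9/10
 = 51/5

10.2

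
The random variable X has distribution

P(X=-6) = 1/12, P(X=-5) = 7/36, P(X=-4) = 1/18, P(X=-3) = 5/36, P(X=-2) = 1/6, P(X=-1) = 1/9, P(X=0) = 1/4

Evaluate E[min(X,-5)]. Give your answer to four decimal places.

E[min(X,-5)] = Σ min(x,-5)·P(X=x)
 = (-6)·1/12 + (-5)·7/36 + (-5)·1/18 + (-5)·5/36 + (-5)·1/6 + (-5)·1/9 + (-5)·1/4
 = (-1/2) + (-35/36) + (-5/18) + (-25/36) + (-5/6) + (-5/9) + (-5/4)
 = -61/12

-5.0833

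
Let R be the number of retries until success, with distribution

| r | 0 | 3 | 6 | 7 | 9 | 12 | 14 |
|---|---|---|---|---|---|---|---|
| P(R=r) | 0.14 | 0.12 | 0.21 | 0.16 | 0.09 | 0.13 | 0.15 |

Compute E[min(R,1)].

0.86

E[min(R,1)] = Σ min(r,1)·P(R=r)
 = 0·0.14 + 1·0.12 + 1·0.21 + 1·0.16 + 1·0.09 + 1·0.13 + 1·0.15
 = 0 + 0.12 + 0.21 + 0.16 + 0.09 + 0.13 + 0.15
 = 0.86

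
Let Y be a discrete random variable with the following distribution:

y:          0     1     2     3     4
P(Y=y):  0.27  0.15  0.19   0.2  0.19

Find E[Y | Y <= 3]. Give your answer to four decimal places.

1.3951

P(Y <= 3) = 0.27 + 0.15 + 0.19 + 0.2 = 0.81.
E[Y | Y <= 3] = [0·0.27 + 1·0.15 + 2·0.19 + 3·0.2] / 0.81
 = 1.13 / 0.81
 = 113/81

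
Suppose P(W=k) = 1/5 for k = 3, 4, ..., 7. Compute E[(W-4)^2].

E[(W-4)^2] = Σ (w-4)^2·P(W=w)
 = 1·1/5 + 0·1/5 + 1·1/5 + 4·1/5 + 9·1/5
 = 1/5 + 0 + 1/5 + 4/5 + 9/5
 = 3

3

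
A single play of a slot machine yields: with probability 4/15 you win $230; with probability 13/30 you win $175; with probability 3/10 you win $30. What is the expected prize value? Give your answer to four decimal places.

146.1667

E[payout] = 230·4/15 + 175·13/30 + 30·3/10
 = 184/3 + 455/6 + 9
 = 877/6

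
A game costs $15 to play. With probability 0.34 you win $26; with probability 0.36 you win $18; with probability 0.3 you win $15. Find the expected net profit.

4.82

E[payout] = 26·0.34 + 18·0.36 + 15·0.3
 = 8.84 + 6.48 + 4.5
 = 19.82
Net = 19.82 - 15 = 4.82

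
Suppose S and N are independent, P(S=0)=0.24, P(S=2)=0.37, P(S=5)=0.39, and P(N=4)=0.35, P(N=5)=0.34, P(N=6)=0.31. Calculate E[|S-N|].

2.543

E[|S-N|] = Σ_s Σ_n |s-n| · P(S=s)P(N=n)
 = 4·0.084 + 5·0.0816 + 6·0.0744 + 2·0.1295 + 3·0.1258 + 4·0.1147 + 1·0.1365 + 0·0.1326 + 1·0.1209
 = 0.336 + 0.408 + 0.4464 + 0.259 + 0.3774 + 0.4588 + 0.1365 + 0 + 0.1209
 = 2.543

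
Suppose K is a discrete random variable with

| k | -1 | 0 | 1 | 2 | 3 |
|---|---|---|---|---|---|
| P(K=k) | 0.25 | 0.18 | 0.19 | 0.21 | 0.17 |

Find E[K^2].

E[K^2] = Σ k^2·P(K=k)
 = 1·0.25 + 0·0.18 + 1·0.19 + 4·0.21 + 9·0.17
 = 0.25 + 0 + 0.19 + 0.84 + 1.53
 = 2.81

2.81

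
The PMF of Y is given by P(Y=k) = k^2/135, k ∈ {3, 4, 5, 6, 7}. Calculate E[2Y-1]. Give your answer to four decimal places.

E[2Y-1] = Σ (2y-1)·P(Y=y)
 = 5·1/15 + 7·16/135 + 9·5/27 + 11·4/15 + 13·49/135
 = 1/3 + 112/135 + 5/3 + 44/15 + 637/135
 = 283/27

10.4815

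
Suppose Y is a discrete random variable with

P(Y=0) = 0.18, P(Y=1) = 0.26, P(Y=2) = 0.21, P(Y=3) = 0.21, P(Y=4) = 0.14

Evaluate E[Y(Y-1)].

E[Y(Y-1)] = Σ y(y-1)·P(Y=y)
 = 0·0.18 + 0·0.26 + 2·0.21 + 6·0.21 + 12·0.14
 = 0 + 0 + 0.42 + 1.26 + 1.68
 = 3.36

3.36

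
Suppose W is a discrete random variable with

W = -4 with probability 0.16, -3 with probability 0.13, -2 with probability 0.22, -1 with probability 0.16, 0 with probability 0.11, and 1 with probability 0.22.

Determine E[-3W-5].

E[-3W-5] = Σ (-3w-5)·P(W=w)
 = 7·0.16 + 4·0.13 + 1·0.22 + (-2)·0.16 + (-5)·0.11 + (-8)·0.22
 = 1.12 + 0.52 + 0.22 + (-0.32) + (-0.55) + (-1.76)
 = -0.77

-0.77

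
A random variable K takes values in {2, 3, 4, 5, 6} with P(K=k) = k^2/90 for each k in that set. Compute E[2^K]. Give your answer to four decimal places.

38.3111

E[2^K] = Σ 2^k·P(K=k)
 = 4·2/45 + 8·1/10 + 16·8/45 + 32·5/18 + 64·2/5
 = 8/45 + 4/5 + 128/45 + 80/9 + 128/5
 = 1724/45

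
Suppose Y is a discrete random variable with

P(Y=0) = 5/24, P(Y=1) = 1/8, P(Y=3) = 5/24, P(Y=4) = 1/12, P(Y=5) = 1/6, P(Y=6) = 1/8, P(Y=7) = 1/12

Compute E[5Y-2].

14.25

E[5Y-2] = Σ (5y-2)·P(Y=y)
 = (-2)·5/24 + 3·1/8 + 13·5/24 + 18·1/12 + 23·1/6 + 28·1/8 + 33·1/12
 = (-5/12) + 3/8 + 65/24 + 3/2 + 23/6 + 7/2 + 11/4
 = 57/4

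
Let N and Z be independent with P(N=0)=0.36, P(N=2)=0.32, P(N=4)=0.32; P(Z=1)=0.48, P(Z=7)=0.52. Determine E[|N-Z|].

E[|N-Z|] = Σ_n Σ_z |n-z| · P(N=n)P(Z=z)
 = 1·0.1728 + 7·0.1872 + 1·0.1536 + 5·0.1664 + 3·0.1536 + 3·0.1664
 = 0.1728 + 1.3104 + 0.1536 + 0.832 + 0.4608 + 0.4992
 = 3.4288

3.4288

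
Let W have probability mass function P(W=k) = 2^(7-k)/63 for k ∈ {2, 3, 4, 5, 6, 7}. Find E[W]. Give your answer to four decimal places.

E[W] = Σ w·P(W=w)
 = 2·32/63 + 3·16/63 + 4·8/63 + 5·4/63 + 6·2/63 + 7·1/63
 = 64/63 + 16/21 + 32/63 + 20/63 + 4/21 + 1/9
 = 61/21

2.9048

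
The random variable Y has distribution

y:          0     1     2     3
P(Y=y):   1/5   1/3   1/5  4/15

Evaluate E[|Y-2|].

1

E[|Y-2|] = Σ |y-2|·P(Y=y)
 = 2·1/5 + 1·1/3 + 0·1/5 + 1·4/15
 = 2/5 + 1/3 + 0 + 4/15
 = 1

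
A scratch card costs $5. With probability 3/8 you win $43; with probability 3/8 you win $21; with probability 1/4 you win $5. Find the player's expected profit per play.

20.25

E[payout] = 43·3/8 + 21·3/8 + 5·1/4
 = 129/8 + 63/8 + 5/4
 = 101/4
Net = 101/4 - 5 = 81/4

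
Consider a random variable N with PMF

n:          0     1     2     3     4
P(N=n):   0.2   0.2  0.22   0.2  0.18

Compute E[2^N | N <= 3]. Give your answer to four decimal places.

P(N <= 3) = 0.2 + 0.2 + 0.22 + 0.2 = 0.82.
E[2^N | N <= 3] = [1·0.2 + 2·0.2 + 4·0.22 + 8·0.2] / 0.82
 = 3.08 / 0.82
 = 154/41

3.7561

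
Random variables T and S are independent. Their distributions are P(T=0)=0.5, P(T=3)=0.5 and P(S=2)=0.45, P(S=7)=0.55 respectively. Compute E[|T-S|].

3.7

E[|T-S|] = Σ_t Σ_s |t-s| · P(T=t)P(S=s)
 = 2·0.225 + 7·0.275 + 1·0.225 + 4·0.275
 = 0.45 + 1.925 + 0.225 + 1.1
 = 3.7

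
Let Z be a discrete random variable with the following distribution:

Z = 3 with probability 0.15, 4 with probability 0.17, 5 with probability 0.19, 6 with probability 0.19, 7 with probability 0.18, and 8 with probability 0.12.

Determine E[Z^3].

E[Z^3] = Σ z^3·P(Z=z)
 = 27·0.15 + 64·0.17 + 125·0.19 + 216·0.19 + 343·0.18 + 512·0.12
 = 4.05 + 10.88 + 23.75 + 41.04 + 61.74 + 61.44
 = 202.9

202.9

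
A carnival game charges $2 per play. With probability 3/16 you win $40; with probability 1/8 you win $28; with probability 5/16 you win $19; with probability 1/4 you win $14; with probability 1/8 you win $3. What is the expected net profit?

E[payout] = 40·3/16 + 28·1/8 + 19·5/16 + 14·1/4 + 3·1/8
 = 15/2 + 7/2 + 95/16 + 7/2 + 3/8
 = 333/16
Net = 333/16 - 2 = 301/16

18.8125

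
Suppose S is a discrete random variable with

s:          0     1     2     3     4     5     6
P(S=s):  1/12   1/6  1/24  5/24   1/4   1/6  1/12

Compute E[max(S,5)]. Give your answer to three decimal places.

5.083

E[max(S,5)] = Σ max(s,5)·P(S=s)
 = 5·1/12 + 5·1/6 + 5·1/24 + 5·5/24 + 5·1/4 + 5·1/6 + 6·1/12
 = 5/12 + 5/6 + 5/24 + 25/24 + 5/4 + 5/6 + 1/2
 = 61/12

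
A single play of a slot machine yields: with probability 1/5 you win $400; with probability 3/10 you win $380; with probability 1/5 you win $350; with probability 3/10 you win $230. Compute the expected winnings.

E[payout] = 400·1/5 + 380·3/10 + 350·1/5 + 230·3/10
 = 80 + 114 + 70 + 69
 = 333

333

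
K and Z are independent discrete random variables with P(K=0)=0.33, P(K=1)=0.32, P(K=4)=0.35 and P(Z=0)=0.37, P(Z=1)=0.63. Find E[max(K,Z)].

1.9279

E[max(K,Z)] = Σ_k Σ_z max(k,z) · P(K=k)P(Z=z)
 = 0·0.1221 + 1·0.2079 + 1·0.1184 + 1·0.2016 + 4·0.1295 + 4·0.2205
 = 0 + 0.2079 + 0.1184 + 0.2016 + 0.518 + 0.882
 = 1.9279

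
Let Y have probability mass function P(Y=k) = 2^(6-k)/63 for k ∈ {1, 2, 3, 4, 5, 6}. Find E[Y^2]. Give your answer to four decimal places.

5.0476

E[Y^2] = Σ y^2·P(Y=y)
 = 1·32/63 + 4·16/63 + 9·8/63 + 16·4/63 + 25·2/63 + 36·1/63
 = 32/63 + 64/63 + 8/7 + 64/63 + 50/63 + 4/7
 = 106/21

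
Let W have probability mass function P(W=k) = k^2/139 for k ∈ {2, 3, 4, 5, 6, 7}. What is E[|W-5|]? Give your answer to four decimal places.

1.2950

E[|W-5|] = Σ |w-5|·P(W=w)
 = 3·4/139 + 2·9/139 + 1·16/139 + 0·25/139 + 1·36/139 + 2·49/139
 = 12/139 + 18/139 + 16/139 + 0 + 36/139 + 98/139
 = 180/139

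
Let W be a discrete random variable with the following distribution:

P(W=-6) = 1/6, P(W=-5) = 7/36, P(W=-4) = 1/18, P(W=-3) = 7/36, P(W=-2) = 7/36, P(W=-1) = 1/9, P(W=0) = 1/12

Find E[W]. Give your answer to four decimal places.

E[W] = Σ w·P(W=w)
 = (-6)·1/6 + (-5)·7/36 + (-4)·1/18 + (-3)·7/36 + (-2)·7/36 + (-1)·1/9 + 0·1/12
 = (-1) + (-35/36) + (-2/9) + (-7/12) + (-7/18) + (-1/9) + 0
 = -59/18

-3.2778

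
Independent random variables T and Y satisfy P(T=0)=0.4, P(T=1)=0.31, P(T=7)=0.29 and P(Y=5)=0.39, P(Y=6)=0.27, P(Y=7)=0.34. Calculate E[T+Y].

8.29

E[T+Y] = Σ_t Σ_y (t+y) · P(T=t)P(Y=y)
 = 5·0.156 + 6·0.108 + 7·0.136 + 6·0.1209 + 7·0.0837 + 8·0.1054 + 12·0.1131 + 13·0.0783 + 14·0.0986
 = 0.78 + 0.648 + 0.952 + 0.7254 + 0.5859 + 0.8432 + 1.3572 + 1.0179 + 1.3804
 = 8.29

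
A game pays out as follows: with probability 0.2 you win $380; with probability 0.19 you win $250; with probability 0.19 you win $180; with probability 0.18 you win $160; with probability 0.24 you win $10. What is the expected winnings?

E[payout] = 380·0.2 + 250·0.19 + 180·0.19 + 160·0.18 + 10·0.24
 = 76 + 47.5 + 34.2 + 28.8 + 2.4
 = 188.9

188.9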